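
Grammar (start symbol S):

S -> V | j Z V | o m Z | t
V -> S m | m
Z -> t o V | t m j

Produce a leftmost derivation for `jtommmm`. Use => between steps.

S => jZV => jtoVV => jtoSmV => jtoVmV => jtommV => jtommSm => jtommVm => jtommmm

S => jZV   [S -> j Z V]
jZV => jtoVV   [Z -> t o V]
jtoVV => jtoSmV   [V -> S m]
jtoSmV => jtoVmV   [S -> V]
jtoVmV => jtommV   [V -> m]
jtommV => jtommSm   [V -> S m]
jtommSm => jtommVm   [S -> V]
jtommVm => jtommmm   [V -> m]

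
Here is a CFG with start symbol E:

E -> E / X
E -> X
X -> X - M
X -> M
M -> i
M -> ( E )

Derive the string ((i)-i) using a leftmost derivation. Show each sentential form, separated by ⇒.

E ⇒ X   [E -> X]
X ⇒ M   [X -> M]
M ⇒ (E)   [M -> ( E )]
(E) ⇒ (X)   [E -> X]
(X) ⇒ (X-M)   [X -> X - M]
(X-M) ⇒ (M-M)   [X -> M]
(M-M) ⇒ ((E)-M)   [M -> ( E )]
((E)-M) ⇒ ((X)-M)   [E -> X]
((X)-M) ⇒ ((M)-M)   [X -> M]
((M)-M) ⇒ ((i)-M)   [M -> i]
((i)-M) ⇒ ((i)-i)   [M -> i]

E ⇒ X ⇒ M ⇒ (E) ⇒ (X) ⇒ (X-M) ⇒ (M-M) ⇒ ((E)-M) ⇒ ((X)-M) ⇒ ((M)-M) ⇒ ((i)-M) ⇒ ((i)-i)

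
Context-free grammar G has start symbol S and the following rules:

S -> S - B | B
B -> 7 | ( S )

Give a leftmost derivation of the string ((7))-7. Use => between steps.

S => S-B   [S -> S - B]
S-B => B-B   [S -> B]
B-B => (S)-B   [B -> ( S )]
(S)-B => (B)-B   [S -> B]
(B)-B => ((S))-B   [B -> ( S )]
((S))-B => ((B))-B   [S -> B]
((B))-B => ((7))-B   [B -> 7]
((7))-B => ((7))-7   [B -> 7]

S => S-B => B-B => (S)-B => (B)-B => ((S))-B => ((B))-B => ((7))-B => ((7))-7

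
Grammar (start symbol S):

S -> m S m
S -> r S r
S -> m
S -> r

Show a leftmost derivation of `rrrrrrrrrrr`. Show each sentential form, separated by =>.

S=>rSr=>rrSrr=>rrrSrrr=>rrrrSrrrr=>rrrrrSrrrrr=>rrrrrrrrrrr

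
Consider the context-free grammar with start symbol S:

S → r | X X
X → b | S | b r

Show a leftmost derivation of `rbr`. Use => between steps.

S => XX => SX => XXX => SXX => rXX => rbX => rbS => rbr

S => XX   [S → X X]
XX => SX   [X → S]
SX => XXX   [S → X X]
XXX => SXX   [X → S]
SXX => rXX   [S → r]
rXX => rbX   [X → b]
rbX => rbS   [X → S]
rbS => rbr   [S → r]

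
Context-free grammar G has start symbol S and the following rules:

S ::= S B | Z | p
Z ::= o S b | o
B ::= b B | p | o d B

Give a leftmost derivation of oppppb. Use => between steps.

S => Z   [S ::= Z]
Z => oSb   [Z ::= o S b]
oSb => oSBb   [S ::= S B]
oSBb => oSBBb   [S ::= S B]
oSBBb => oSBBBb   [S ::= S B]
oSBBBb => opBBBb   [S ::= p]
opBBBb => oppBBb   [B ::= p]
oppBBb => opppBb   [B ::= p]
opppBb => oppppb   [B ::= p]

S => Z => oSb => oSBb => oSBBb => oSBBBb => opBBBb => oppBBb => opppBb => oppppb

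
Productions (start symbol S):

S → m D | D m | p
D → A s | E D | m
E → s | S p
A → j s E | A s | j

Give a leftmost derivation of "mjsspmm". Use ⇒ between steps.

S ⇒ Dm ⇒ EDm ⇒ SpDm ⇒ mDpDm ⇒ mAspDm ⇒ mAsspDm ⇒ mjsspDm ⇒ mjsspmm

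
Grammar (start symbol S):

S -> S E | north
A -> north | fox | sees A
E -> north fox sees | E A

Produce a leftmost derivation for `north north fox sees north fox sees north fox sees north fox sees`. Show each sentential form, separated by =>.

S => S E   [S -> S E]
S E => S E E   [S -> S E]
S E E => S E E E   [S -> S E]
S E E E => S E E E E   [S -> S E]
S E E E E => north E E E E   [S -> north]
north E E E E => north north fox sees E E E   [E -> north fox sees]
north north fox sees E E E => north north fox sees north fox sees E E   [E -> north fox sees]
north north fox sees north fox sees E E => north north fox sees north fox sees north fox sees E   [E -> north fox sees]
north north fox sees north fox sees north fox sees E => north north fox sees north fox sees north fox sees north fox sees   [E -> north fox sees]

S => S E => S E E => S E E E => S E E E E => north E E E E => north north fox sees E E E => north north fox sees north fox sees E E => north north fox sees north fox sees north fox sees E => north north fox sees north fox sees north fox sees north fox sees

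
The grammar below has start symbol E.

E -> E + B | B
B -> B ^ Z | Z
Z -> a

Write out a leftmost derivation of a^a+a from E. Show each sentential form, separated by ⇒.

E ⇒ E+B   [E -> E + B]
E+B ⇒ B+B   [E -> B]
B+B ⇒ B^Z+B   [B -> B ^ Z]
B^Z+B ⇒ Z^Z+B   [B -> Z]
Z^Z+B ⇒ a^Z+B   [Z -> a]
a^Z+B ⇒ a^a+B   [Z -> a]
a^a+B ⇒ a^a+Z   [B -> Z]
a^a+Z ⇒ a^a+a   [Z -> a]

E ⇒ E+B ⇒ B+B ⇒ B^Z+B ⇒ Z^Z+B ⇒ a^Z+B ⇒ a^a+B ⇒ a^a+Z ⇒ a^a+a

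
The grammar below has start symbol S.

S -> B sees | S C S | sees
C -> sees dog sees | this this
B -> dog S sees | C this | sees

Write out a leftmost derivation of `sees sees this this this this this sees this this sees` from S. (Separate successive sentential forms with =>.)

S => S C S => S C S C S => B sees C S C S => sees sees C S C S => sees sees this this S C S => sees sees this this B sees C S => sees sees this this C this sees C S => sees sees this this this this this sees C S => sees sees this this this this this sees this this S => sees sees this this this this this sees this this sees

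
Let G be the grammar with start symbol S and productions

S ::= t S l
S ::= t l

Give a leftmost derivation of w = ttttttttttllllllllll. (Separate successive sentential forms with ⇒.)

S ⇒ tSl ⇒ ttSll ⇒ tttSlll ⇒ ttttSllll ⇒ tttttSlllll ⇒ ttttttSllllll ⇒ tttttttSlllllll ⇒ ttttttttSllllllll ⇒ tttttttttSlllllllll ⇒ ttttttttttllllllllll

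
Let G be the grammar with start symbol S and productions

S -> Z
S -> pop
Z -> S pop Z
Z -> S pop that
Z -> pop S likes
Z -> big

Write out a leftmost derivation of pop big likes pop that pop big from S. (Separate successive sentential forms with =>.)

S => Z => S pop Z => Z pop Z => S pop that pop Z => Z pop that pop Z => pop S likes pop that pop Z => pop Z likes pop that pop Z => pop big likes pop that pop Z => pop big likes pop that pop big

S => Z   [S -> Z]
Z => S pop Z   [Z -> S pop Z]
S pop Z => Z pop Z   [S -> Z]
Z pop Z => S pop that pop Z   [Z -> S pop that]
S pop that pop Z => Z pop that pop Z   [S -> Z]
Z pop that pop Z => pop S likes pop that pop Z   [Z -> pop S likes]
pop S likes pop that pop Z => pop Z likes pop that pop Z   [S -> Z]
pop Z likes pop that pop Z => pop big likes pop that pop Z   [Z -> big]
pop big likes pop that pop Z => pop big likes pop that pop big   [Z -> big]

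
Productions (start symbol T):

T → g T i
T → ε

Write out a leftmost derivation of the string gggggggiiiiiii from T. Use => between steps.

T => gTi => ggTii => gggTiii => ggggTiiii => gggggTiiiii => ggggggTiiiiii => gggggggTiiiiiii => gggggggiiiiiii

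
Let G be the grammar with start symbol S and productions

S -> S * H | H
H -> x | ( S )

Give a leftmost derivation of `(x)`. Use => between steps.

S => H => (S) => (H) => (x)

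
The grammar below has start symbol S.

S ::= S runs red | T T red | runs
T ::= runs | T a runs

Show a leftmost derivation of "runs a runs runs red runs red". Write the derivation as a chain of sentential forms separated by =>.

S => S runs red => T T red runs red => T a runs T red runs red => runs a runs T red runs red => runs a runs runs red runs red

S => S runs red   [S ::= S runs red]
S runs red => T T red runs red   [S ::= T T red]
T T red runs red => T a runs T red runs red   [T ::= T a runs]
T a runs T red runs red => runs a runs T red runs red   [T ::= runs]
runs a runs T red runs red => runs a runs runs red runs red   [T ::= runs]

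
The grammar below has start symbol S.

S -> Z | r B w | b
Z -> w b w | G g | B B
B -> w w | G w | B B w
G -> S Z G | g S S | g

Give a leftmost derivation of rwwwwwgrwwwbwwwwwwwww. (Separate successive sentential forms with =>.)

S => rBw   [S -> r B w]
rBw => rBBww   [B -> B B w]
rBBww => rBBwBww   [B -> B B w]
rBBwBww => rwwBwBww   [B -> w w]
rwwBwBww => rwwwwwBww   [B -> w w]
rwwwwwBww => rwwwwwBBwww   [B -> B B w]
rwwwwwBBwww => rwwwwwBBwBwww   [B -> B B w]
rwwwwwBBwBwww => rwwwwwGwBwBwww   [B -> G w]
rwwwwwGwBwBwww => rwwwwwgSSwBwBwww   [G -> g S S]
rwwwwwgSSwBwBwww => rwwwwwgrBwSwBwBwww   [S -> r B w]
rwwwwwgrBwSwBwBwww => rwwwwwgrwwwSwBwBwww   [B -> w w]
rwwwwwgrwwwSwBwBwww => rwwwwwgrwwwbwBwBwww   [S -> b]
rwwwwwgrwwwbwBwBwww => rwwwwwgrwwwbwwwwBwww   [B -> w w]
rwwwwwgrwwwbwwwwBwww => rwwwwwgrwwwbwwwwwwwww   [B -> w w]

S=>rBw=>rBBww=>rBBwBww=>rwwBwBww=>rwwwwwBww=>rwwwwwBBwww=>rwwwwwBBwBwww=>rwwwwwGwBwBwww=>rwwwwwgSSwBwBwww=>rwwwwwgrBwSwBwBwww=>rwwwwwgrwwwSwBwBwww=>rwwwwwgrwwwbwBwBwww=>rwwwwwgrwwwbwwwwBwww=>rwwwwwgrwwwbwwwwwwwww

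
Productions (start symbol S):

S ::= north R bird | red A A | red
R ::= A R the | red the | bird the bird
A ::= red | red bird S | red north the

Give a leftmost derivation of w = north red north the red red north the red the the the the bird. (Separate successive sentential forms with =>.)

S => north R bird => north A R the bird => north red north the R the bird => north red north the A R the the bird => north red north the red R the the bird => north red north the red A R the the the bird => north red north the red red north the R the the the bird => north red north the red red north the red the the the the bird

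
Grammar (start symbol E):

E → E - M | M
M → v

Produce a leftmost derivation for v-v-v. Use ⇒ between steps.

E⇒E-M⇒E-M-M⇒M-M-M⇒v-M-M⇒v-v-M⇒v-v-v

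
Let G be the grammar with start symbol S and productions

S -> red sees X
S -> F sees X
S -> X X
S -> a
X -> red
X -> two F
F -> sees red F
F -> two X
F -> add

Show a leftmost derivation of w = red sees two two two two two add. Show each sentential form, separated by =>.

S => red sees X => red sees two F => red sees two two X => red sees two two two F => red sees two two two two X => red sees two two two two two F => red sees two two two two two add

S => red sees X   [S -> red sees X]
red sees X => red sees two F   [X -> two F]
red sees two F => red sees two two X   [F -> two X]
red sees two two X => red sees two two two F   [X -> two F]
red sees two two two F => red sees two two two two X   [F -> two X]
red sees two two two two X => red sees two two two two two F   [X -> two F]
red sees two two two two two F => red sees two two two two two add   [F -> add]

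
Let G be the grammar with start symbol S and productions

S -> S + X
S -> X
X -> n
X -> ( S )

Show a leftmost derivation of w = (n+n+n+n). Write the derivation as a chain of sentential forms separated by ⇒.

S ⇒ X ⇒ (S) ⇒ (S+X) ⇒ (S+X+X) ⇒ (S+X+X+X) ⇒ (X+X+X+X) ⇒ (n+X+X+X) ⇒ (n+n+X+X) ⇒ (n+n+n+X) ⇒ (n+n+n+n)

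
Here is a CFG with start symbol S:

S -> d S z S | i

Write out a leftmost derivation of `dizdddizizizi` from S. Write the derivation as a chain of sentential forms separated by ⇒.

S ⇒ dSzS ⇒ dizS ⇒ dizdSzS ⇒ dizddSzSzS ⇒ dizdddSzSzSzS ⇒ dizdddizSzSzS ⇒ dizdddizizSzS ⇒ dizdddizizizS ⇒ dizdddizizizi

S ⇒ dSzS   [S -> d S z S]
dSzS ⇒ dizS   [S -> i]
dizS ⇒ dizdSzS   [S -> d S z S]
dizdSzS ⇒ dizddSzSzS   [S -> d S z S]
dizddSzSzS ⇒ dizdddSzSzSzS   [S -> d S z S]
dizdddSzSzSzS ⇒ dizdddizSzSzS   [S -> i]
dizdddizSzSzS ⇒ dizdddizizSzS   [S -> i]
dizdddizizSzS ⇒ dizdddizizizS   [S -> i]
dizdddizizizS ⇒ dizdddizizizi   [S -> i]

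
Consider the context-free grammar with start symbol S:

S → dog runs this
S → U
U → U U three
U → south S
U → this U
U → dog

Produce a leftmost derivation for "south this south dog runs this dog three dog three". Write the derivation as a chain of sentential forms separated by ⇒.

S ⇒ U   [S → U]
U ⇒ south S   [U → south S]
south S ⇒ south U   [S → U]
south U ⇒ south U U three   [U → U U three]
south U U three ⇒ south U U three U three   [U → U U three]
south U U three U three ⇒ south this U U three U three   [U → this U]
south this U U three U three ⇒ south this south S U three U three   [U → south S]
south this south S U three U three ⇒ south this south dog runs this U three U three   [S → dog runs this]
south this south dog runs this U three U three ⇒ south this south dog runs this dog three U three   [U → dog]
south this south dog runs this dog three U three ⇒ south this south dog runs this dog three dog three   [U → dog]

S ⇒ U ⇒ south S ⇒ south U ⇒ south U U three ⇒ south U U three U three ⇒ south this U U three U three ⇒ south this south S U three U three ⇒ south this south dog runs this U three U three ⇒ south this south dog runs this dog three U three ⇒ south this south dog runs this dog three dog three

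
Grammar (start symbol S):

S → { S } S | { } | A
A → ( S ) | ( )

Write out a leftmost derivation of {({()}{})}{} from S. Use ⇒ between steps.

S⇒{S}S⇒{A}S⇒{(S)}S⇒{({S}S)}S⇒{({A}S)}S⇒{({()}S)}S⇒{({()}{})}S⇒{({()}{})}{}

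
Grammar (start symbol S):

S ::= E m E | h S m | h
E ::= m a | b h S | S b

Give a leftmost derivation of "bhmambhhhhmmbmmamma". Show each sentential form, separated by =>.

S => EmE => bhSmE => bhEmEmE => bhSbmEmE => bhEmEbmEmE => bhmamEbmEmE => bhmambhSbmEmE => bhmambhhSmbmEmE => bhmambhhhSmmbmEmE => bhmambhhhhmmbmEmE => bhmambhhhhmmbmmamE => bhmambhhhhmmbmmamma

S => EmE   [S ::= E m E]
EmE => bhSmE   [E ::= b h S]
bhSmE => bhEmEmE   [S ::= E m E]
bhEmEmE => bhSbmEmE   [E ::= S b]
bhSbmEmE => bhEmEbmEmE   [S ::= E m E]
bhEmEbmEmE => bhmamEbmEmE   [E ::= m a]
bhmamEbmEmE => bhmambhSbmEmE   [E ::= b h S]
bhmambhSbmEmE => bhmambhhSmbmEmE   [S ::= h S m]
bhmambhhSmbmEmE => bhmambhhhSmmbmEmE   [S ::= h S m]
bhmambhhhSmmbmEmE => bhmambhhhhmmbmEmE   [S ::= h]
bhmambhhhhmmbmEmE => bhmambhhhhmmbmmamE   [E ::= m a]
bhmambhhhhmmbmmamE => bhmambhhhhmmbmmamma   [E ::= m a]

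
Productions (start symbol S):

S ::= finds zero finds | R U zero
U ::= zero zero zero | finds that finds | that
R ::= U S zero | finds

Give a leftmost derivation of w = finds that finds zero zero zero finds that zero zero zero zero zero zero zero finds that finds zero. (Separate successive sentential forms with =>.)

S => R U zero   [S ::= R U zero]
R U zero => U S zero U zero   [R ::= U S zero]
U S zero U zero => finds that finds S zero U zero   [U ::= finds that finds]
finds that finds S zero U zero => finds that finds R U zero zero U zero   [S ::= R U zero]
finds that finds R U zero zero U zero => finds that finds U S zero U zero zero U zero   [R ::= U S zero]
finds that finds U S zero U zero zero U zero => finds that finds zero zero zero S zero U zero zero U zero   [U ::= zero zero zero]
finds that finds zero zero zero S zero U zero zero U zero => finds that finds zero zero zero R U zero zero U zero zero U zero   [S ::= R U zero]
finds that finds zero zero zero R U zero zero U zero zero U zero => finds that finds zero zero zero finds U zero zero U zero zero U zero   [R ::= finds]
finds that finds zero zero zero finds U zero zero U zero zero U zero => finds that finds zero zero zero finds that zero zero U zero zero U zero   [U ::= that]
finds that finds zero zero zero finds that zero zero U zero zero U zero => finds that finds zero zero zero finds that zero zero zero zero zero zero zero U zero   [U ::= zero zero zero]
finds that finds zero zero zero finds that zero zero zero zero zero zero zero U zero => finds that finds zero zero zero finds that zero zero zero zero zero zero zero finds that finds zero   [U ::= finds that finds]

S => R U zero => U S zero U zero => finds that finds S zero U zero => finds that finds R U zero zero U zero => finds that finds U S zero U zero zero U zero => finds that finds zero zero zero S zero U zero zero U zero => finds that finds zero zero zero R U zero zero U zero zero U zero => finds that finds zero zero zero finds U zero zero U zero zero U zero => finds that finds zero zero zero finds that zero zero U zero zero U zero => finds that finds zero zero zero finds that zero zero zero zero zero zero zero U zero => finds that finds zero zero zero finds that zero zero zero zero zero zero zero finds that finds zero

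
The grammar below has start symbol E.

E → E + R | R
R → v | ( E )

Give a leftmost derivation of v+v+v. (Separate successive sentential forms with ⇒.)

E⇒E+R⇒E+R+R⇒R+R+R⇒v+R+R⇒v+v+R⇒v+v+v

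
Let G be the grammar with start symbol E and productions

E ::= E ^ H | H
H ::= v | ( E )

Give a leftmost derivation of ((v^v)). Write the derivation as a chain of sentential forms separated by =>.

E=>H=>(E)=>(H)=>((E))=>((E^H))=>((H^H))=>((v^H))=>((v^v))

E => H   [E ::= H]
H => (E)   [H ::= ( E )]
(E) => (H)   [E ::= H]
(H) => ((E))   [H ::= ( E )]
((E)) => ((E^H))   [E ::= E ^ H]
((E^H)) => ((H^H))   [E ::= H]
((H^H)) => ((v^H))   [H ::= v]
((v^H)) => ((v^v))   [H ::= v]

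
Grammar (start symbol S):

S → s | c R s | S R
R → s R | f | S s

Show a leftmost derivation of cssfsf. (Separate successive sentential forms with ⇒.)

S ⇒ SR   [S → S R]
SR ⇒ cRsR   [S → c R s]
cRsR ⇒ csRsR   [R → s R]
csRsR ⇒ cssRsR   [R → s R]
cssRsR ⇒ cssfsR   [R → f]
cssfsR ⇒ cssfsf   [R → f]

S⇒SR⇒cRsR⇒csRsR⇒cssRsR⇒cssfsR⇒cssfsf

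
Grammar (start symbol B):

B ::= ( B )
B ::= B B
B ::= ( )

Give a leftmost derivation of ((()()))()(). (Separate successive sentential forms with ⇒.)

B ⇒ BB   [B ::= B B]
BB ⇒ BBB   [B ::= B B]
BBB ⇒ (B)BB   [B ::= ( B )]
(B)BB ⇒ ((B))BB   [B ::= ( B )]
((B))BB ⇒ ((BB))BB   [B ::= B B]
((BB))BB ⇒ ((()B))BB   [B ::= ( )]
((()B))BB ⇒ ((()()))BB   [B ::= ( )]
((()()))BB ⇒ ((()()))()B   [B ::= ( )]
((()()))()B ⇒ ((()()))()()   [B ::= ( )]

B⇒BB⇒BBB⇒(B)BB⇒((B))BB⇒((BB))BB⇒((()B))BB⇒((()()))BB⇒((()()))()B⇒((()()))()()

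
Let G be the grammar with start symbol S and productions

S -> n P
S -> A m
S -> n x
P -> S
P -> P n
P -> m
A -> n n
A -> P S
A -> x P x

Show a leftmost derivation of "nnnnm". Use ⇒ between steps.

S⇒nP⇒nS⇒nnP⇒nnS⇒nnAm⇒nnnnm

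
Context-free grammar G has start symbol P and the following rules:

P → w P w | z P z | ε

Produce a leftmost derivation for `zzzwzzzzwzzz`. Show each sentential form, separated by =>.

P => zPz   [P → z P z]
zPz => zzPzz   [P → z P z]
zzPzz => zzzPzzz   [P → z P z]
zzzPzzz => zzzwPwzzz   [P → w P w]
zzzwPwzzz => zzzwzPzwzzz   [P → z P z]
zzzwzPzwzzz => zzzwzzPzzwzzz   [P → z P z]
zzzwzzPzzwzzz => zzzwzzzzwzzz   [P → ε]

P => zPz => zzPzz => zzzPzzz => zzzwPwzzz => zzzwzPzwzzz => zzzwzzPzzwzzz => zzzwzzzzwzzz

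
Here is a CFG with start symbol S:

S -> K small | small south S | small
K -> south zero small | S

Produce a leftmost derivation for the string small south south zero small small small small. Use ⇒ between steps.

S ⇒ K small ⇒ S small ⇒ K small small ⇒ S small small ⇒ small south S small small ⇒ small south K small small small ⇒ small south south zero small small small small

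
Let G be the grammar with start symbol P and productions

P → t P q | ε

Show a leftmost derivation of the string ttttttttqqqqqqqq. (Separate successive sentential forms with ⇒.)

P ⇒ tPq ⇒ ttPqq ⇒ tttPqqq ⇒ ttttPqqqq ⇒ tttttPqqqqq ⇒ ttttttPqqqqqq ⇒ tttttttPqqqqqqq ⇒ ttttttttPqqqqqqqq ⇒ ttttttttqqqqqqqq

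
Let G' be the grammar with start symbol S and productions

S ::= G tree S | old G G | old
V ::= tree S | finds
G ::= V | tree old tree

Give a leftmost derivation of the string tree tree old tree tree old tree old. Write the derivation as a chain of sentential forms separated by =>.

S => G tree S   [S ::= G tree S]
G tree S => V tree S   [G ::= V]
V tree S => tree S tree S   [V ::= tree S]
tree S tree S => tree G tree S tree S   [S ::= G tree S]
tree G tree S tree S => tree tree old tree tree S tree S   [G ::= tree old tree]
tree tree old tree tree S tree S => tree tree old tree tree old tree S   [S ::= old]
tree tree old tree tree old tree S => tree tree old tree tree old tree old   [S ::= old]

S => G tree S => V tree S => tree S tree S => tree G tree S tree S => tree tree old tree tree S tree S => tree tree old tree tree old tree S => tree tree old tree tree old tree old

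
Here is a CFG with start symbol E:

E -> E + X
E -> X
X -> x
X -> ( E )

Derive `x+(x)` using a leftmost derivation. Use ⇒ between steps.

E ⇒ E+X ⇒ X+X ⇒ x+X ⇒ x+(E) ⇒ x+(X) ⇒ x+(x)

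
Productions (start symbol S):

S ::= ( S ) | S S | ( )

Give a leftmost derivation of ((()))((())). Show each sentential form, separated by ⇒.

S ⇒ SS   [S ::= S S]
SS ⇒ (S)S   [S ::= ( S )]
(S)S ⇒ ((S))S   [S ::= ( S )]
((S))S ⇒ ((()))S   [S ::= ( )]
((()))S ⇒ ((()))(S)   [S ::= ( S )]
((()))(S) ⇒ ((()))((S))   [S ::= ( S )]
((()))((S)) ⇒ ((()))((()))   [S ::= ( )]

S⇒SS⇒(S)S⇒((S))S⇒((()))S⇒((()))(S)⇒((()))((S))⇒((()))((()))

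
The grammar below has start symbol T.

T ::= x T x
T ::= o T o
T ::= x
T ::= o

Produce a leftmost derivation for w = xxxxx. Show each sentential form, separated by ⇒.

T ⇒ xTx   [T ::= x T x]
xTx ⇒ xxTxx   [T ::= x T x]
xxTxx ⇒ xxxxx   [T ::= x]

T ⇒ xTx ⇒ xxTxx ⇒ xxxxx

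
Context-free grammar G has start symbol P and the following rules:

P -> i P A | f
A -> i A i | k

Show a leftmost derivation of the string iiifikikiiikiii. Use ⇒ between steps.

P ⇒ iPA   [P -> i P A]
iPA ⇒ iiPAA   [P -> i P A]
iiPAA ⇒ iiiPAAA   [P -> i P A]
iiiPAAA ⇒ iiifAAA   [P -> f]
iiifAAA ⇒ iiifiAiAA   [A -> i A i]
iiifiAiAA ⇒ iiifikiAA   [A -> k]
iiifikiAA ⇒ iiifikikA   [A -> k]
iiifikikA ⇒ iiifikikiAi   [A -> i A i]
iiifikikiAi ⇒ iiifikikiiAii   [A -> i A i]
iiifikikiiAii ⇒ iiifikikiiiAiii   [A -> i A i]
iiifikikiiiAiii ⇒ iiifikikiiikiii   [A -> k]

P ⇒ iPA ⇒ iiPAA ⇒ iiiPAAA ⇒ iiifAAA ⇒ iiifiAiAA ⇒ iiifikiAA ⇒ iiifikikA ⇒ iiifikikiAi ⇒ iiifikikiiAii ⇒ iiifikikiiiAiii ⇒ iiifikikiiikiii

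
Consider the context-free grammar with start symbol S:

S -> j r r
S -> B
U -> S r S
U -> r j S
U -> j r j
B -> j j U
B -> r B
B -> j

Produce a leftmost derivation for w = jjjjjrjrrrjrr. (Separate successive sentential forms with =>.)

S => B   [S -> B]
B => jjU   [B -> j j U]
jjU => jjSrS   [U -> S r S]
jjSrS => jjBrS   [S -> B]
jjBrS => jjjjUrS   [B -> j j U]
jjjjUrS => jjjjSrSrS   [U -> S r S]
jjjjSrSrS => jjjjBrSrS   [S -> B]
jjjjBrSrS => jjjjjrSrS   [B -> j]
jjjjjrSrS => jjjjjrjrrrS   [S -> j r r]
jjjjjrjrrrS => jjjjjrjrrrjrr   [S -> j r r]

S=>B=>jjU=>jjSrS=>jjBrS=>jjjjUrS=>jjjjSrSrS=>jjjjBrSrS=>jjjjjrSrS=>jjjjjrjrrrS=>jjjjjrjrrrjrr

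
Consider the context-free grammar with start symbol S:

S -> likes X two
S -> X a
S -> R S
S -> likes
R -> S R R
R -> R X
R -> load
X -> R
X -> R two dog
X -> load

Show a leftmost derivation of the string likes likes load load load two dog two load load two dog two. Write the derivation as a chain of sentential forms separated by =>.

S => likes X two => likes R two dog two => likes S R R two dog two => likes likes X two R R two dog two => likes likes R two dog two R R two dog two => likes likes R X two dog two R R two dog two => likes likes R X X two dog two R R two dog two => likes likes load X X two dog two R R two dog two => likes likes load load X two dog two R R two dog two => likes likes load load load two dog two R R two dog two => likes likes load load load two dog two load R two dog two => likes likes load load load two dog two load load two dog two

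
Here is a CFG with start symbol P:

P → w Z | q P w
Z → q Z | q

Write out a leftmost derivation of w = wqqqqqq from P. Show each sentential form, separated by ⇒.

P ⇒ wZ ⇒ wqZ ⇒ wqqZ ⇒ wqqqZ ⇒ wqqqqZ ⇒ wqqqqqZ ⇒ wqqqqqq

P ⇒ wZ   [P → w Z]
wZ ⇒ wqZ   [Z → q Z]
wqZ ⇒ wqqZ   [Z → q Z]
wqqZ ⇒ wqqqZ   [Z → q Z]
wqqqZ ⇒ wqqqqZ   [Z → q Z]
wqqqqZ ⇒ wqqqqqZ   [Z → q Z]
wqqqqqZ ⇒ wqqqqqq   [Z → q]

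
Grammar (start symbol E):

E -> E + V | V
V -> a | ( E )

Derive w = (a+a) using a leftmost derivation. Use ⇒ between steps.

E ⇒ V   [E -> V]
V ⇒ (E)   [V -> ( E )]
(E) ⇒ (E+V)   [E -> E + V]
(E+V) ⇒ (V+V)   [E -> V]
(V+V) ⇒ (a+V)   [V -> a]
(a+V) ⇒ (a+a)   [V -> a]

E⇒V⇒(E)⇒(E+V)⇒(V+V)⇒(a+V)⇒(a+a)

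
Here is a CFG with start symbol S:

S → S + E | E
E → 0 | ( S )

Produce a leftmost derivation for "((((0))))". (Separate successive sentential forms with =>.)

S => E   [S → E]
E => (S)   [E → ( S )]
(S) => (E)   [S → E]
(E) => ((S))   [E → ( S )]
((S)) => ((E))   [S → E]
((E)) => (((S)))   [E → ( S )]
(((S))) => (((E)))   [S → E]
(((E))) => ((((S))))   [E → ( S )]
((((S)))) => ((((E))))   [S → E]
((((E)))) => ((((0))))   [E → 0]

S=>E=>(S)=>(E)=>((S))=>((E))=>(((S)))=>(((E)))=>((((S))))=>((((E))))=>((((0))))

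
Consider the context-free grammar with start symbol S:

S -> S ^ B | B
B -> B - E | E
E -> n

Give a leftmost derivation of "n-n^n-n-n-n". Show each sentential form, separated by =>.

S => S^B => B^B => B-E^B => E-E^B => n-E^B => n-n^B => n-n^B-E => n-n^B-E-E => n-n^B-E-E-E => n-n^E-E-E-E => n-n^n-E-E-E => n-n^n-n-E-E => n-n^n-n-n-E => n-n^n-n-n-n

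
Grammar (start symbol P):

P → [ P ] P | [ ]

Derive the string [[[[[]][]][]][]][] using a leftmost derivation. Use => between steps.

P => [P]P => [[P]P]P => [[[P]P]P]P => [[[[P]P]P]P]P => [[[[[]]P]P]P]P => [[[[[]][]]P]P]P => [[[[[]][]][]]P]P => [[[[[]][]][]][]]P => [[[[[]][]][]][]][]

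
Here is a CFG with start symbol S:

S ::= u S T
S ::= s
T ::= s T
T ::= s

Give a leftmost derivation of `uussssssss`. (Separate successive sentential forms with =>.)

S=>uST=>uuSTT=>uusTT=>uussTT=>uusssTT=>uussssTT=>uusssssTT=>uussssssTT=>uusssssssT=>uussssssss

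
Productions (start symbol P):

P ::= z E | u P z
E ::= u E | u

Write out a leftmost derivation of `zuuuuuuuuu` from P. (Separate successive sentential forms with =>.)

P => zE   [P ::= z E]
zE => zuE   [E ::= u E]
zuE => zuuE   [E ::= u E]
zuuE => zuuuE   [E ::= u E]
zuuuE => zuuuuE   [E ::= u E]
zuuuuE => zuuuuuE   [E ::= u E]
zuuuuuE => zuuuuuuE   [E ::= u E]
zuuuuuuE => zuuuuuuuE   [E ::= u E]
zuuuuuuuE => zuuuuuuuuE   [E ::= u E]
zuuuuuuuuE => zuuuuuuuuu   [E ::= u]

P => zE => zuE => zuuE => zuuuE => zuuuuE => zuuuuuE => zuuuuuuE => zuuuuuuuE => zuuuuuuuuE => zuuuuuuuuu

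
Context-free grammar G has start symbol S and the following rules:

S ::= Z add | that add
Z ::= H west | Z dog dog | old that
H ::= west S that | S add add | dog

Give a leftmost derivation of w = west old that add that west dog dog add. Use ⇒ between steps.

S ⇒ Z add ⇒ Z dog dog add ⇒ H west dog dog add ⇒ west S that west dog dog add ⇒ west Z add that west dog dog add ⇒ west old that add that west dog dog add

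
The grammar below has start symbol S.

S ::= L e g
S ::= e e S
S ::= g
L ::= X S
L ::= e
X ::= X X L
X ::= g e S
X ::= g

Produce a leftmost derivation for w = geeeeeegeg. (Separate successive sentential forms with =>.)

S => Leg => XSeg => gSeg => geeSeg => geeeeSeg => geeeeeeSeg => geeeeeegeg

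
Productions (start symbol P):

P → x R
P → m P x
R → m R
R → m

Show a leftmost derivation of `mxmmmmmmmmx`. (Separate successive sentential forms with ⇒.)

P ⇒ mPx   [P → m P x]
mPx ⇒ mxRx   [P → x R]
mxRx ⇒ mxmRx   [R → m R]
mxmRx ⇒ mxmmRx   [R → m R]
mxmmRx ⇒ mxmmmRx   [R → m R]
mxmmmRx ⇒ mxmmmmRx   [R → m R]
mxmmmmRx ⇒ mxmmmmmRx   [R → m R]
mxmmmmmRx ⇒ mxmmmmmmRx   [R → m R]
mxmmmmmmRx ⇒ mxmmmmmmmRx   [R → m R]
mxmmmmmmmRx ⇒ mxmmmmmmmmx   [R → m]

P ⇒ mPx ⇒ mxRx ⇒ mxmRx ⇒ mxmmRx ⇒ mxmmmRx ⇒ mxmmmmRx ⇒ mxmmmmmRx ⇒ mxmmmmmmRx ⇒ mxmmmmmmmRx ⇒ mxmmmmmmmmx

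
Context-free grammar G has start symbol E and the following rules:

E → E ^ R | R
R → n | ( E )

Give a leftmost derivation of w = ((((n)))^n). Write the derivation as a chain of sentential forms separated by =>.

E=>R=>(E)=>(E^R)=>(R^R)=>((E)^R)=>((R)^R)=>(((E))^R)=>(((R))^R)=>((((E)))^R)=>((((R)))^R)=>((((n)))^R)=>((((n)))^n)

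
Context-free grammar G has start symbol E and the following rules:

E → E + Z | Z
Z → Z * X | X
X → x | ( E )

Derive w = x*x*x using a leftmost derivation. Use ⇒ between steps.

E ⇒ Z   [E → Z]
Z ⇒ Z*X   [Z → Z * X]
Z*X ⇒ Z*X*X   [Z → Z * X]
Z*X*X ⇒ X*X*X   [Z → X]
X*X*X ⇒ x*X*X   [X → x]
x*X*X ⇒ x*x*X   [X → x]
x*x*X ⇒ x*x*x   [X → x]

E ⇒ Z ⇒ Z*X ⇒ Z*X*X ⇒ X*X*X ⇒ x*X*X ⇒ x*x*X ⇒ x*x*x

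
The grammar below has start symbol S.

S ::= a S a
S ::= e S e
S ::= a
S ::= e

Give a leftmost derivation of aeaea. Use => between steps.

S=>aSa=>aeSea=>aeaea

S => aSa   [S ::= a S a]
aSa => aeSea   [S ::= e S e]
aeSea => aeaea   [S ::= a]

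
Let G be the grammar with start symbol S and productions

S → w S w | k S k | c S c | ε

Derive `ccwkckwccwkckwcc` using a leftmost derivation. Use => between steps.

S => cSc   [S → c S c]
cSc => ccScc   [S → c S c]
ccScc => ccwSwcc   [S → w S w]
ccwSwcc => ccwkSkwcc   [S → k S k]
ccwkSkwcc => ccwkcSckwcc   [S → c S c]
ccwkcSckwcc => ccwkckSkckwcc   [S → k S k]
ccwkckSkckwcc => ccwkckwSwkckwcc   [S → w S w]
ccwkckwSwkckwcc => ccwkckwcScwkckwcc   [S → c S c]
ccwkckwcScwkckwcc => ccwkckwccwkckwcc   [S → ε]

S => cSc => ccScc => ccwSwcc => ccwkSkwcc => ccwkcSckwcc => ccwkckSkckwcc => ccwkckwSwkckwcc => ccwkckwcScwkckwcc => ccwkckwccwkckwcc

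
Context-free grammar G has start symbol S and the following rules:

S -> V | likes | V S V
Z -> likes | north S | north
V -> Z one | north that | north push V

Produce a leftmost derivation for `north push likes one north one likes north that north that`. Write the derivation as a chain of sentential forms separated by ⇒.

S ⇒ V S V   [S -> V S V]
V S V ⇒ north push V S V   [V -> north push V]
north push V S V ⇒ north push Z one S V   [V -> Z one]
north push Z one S V ⇒ north push likes one S V   [Z -> likes]
north push likes one S V ⇒ north push likes one V S V V   [S -> V S V]
north push likes one V S V V ⇒ north push likes one Z one S V V   [V -> Z one]
north push likes one Z one S V V ⇒ north push likes one north one S V V   [Z -> north]
north push likes one north one S V V ⇒ north push likes one north one likes V V   [S -> likes]
north push likes one north one likes V V ⇒ north push likes one north one likes north that V   [V -> north that]
north push likes one north one likes north that V ⇒ north push likes one north one likes north that north that   [V -> north that]

S ⇒ V S V ⇒ north push V S V ⇒ north push Z one S V ⇒ north push likes one S V ⇒ north push likes one V S V V ⇒ north push likes one Z one S V V ⇒ north push likes one north one S V V ⇒ north push likes one north one likes V V ⇒ north push likes one north one likes north that V ⇒ north push likes one north one likes north that north that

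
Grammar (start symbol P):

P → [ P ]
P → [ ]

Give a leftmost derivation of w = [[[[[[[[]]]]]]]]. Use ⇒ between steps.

P ⇒ [P]   [P → [ P ]]
[P] ⇒ [[P]]   [P → [ P ]]
[[P]] ⇒ [[[P]]]   [P → [ P ]]
[[[P]]] ⇒ [[[[P]]]]   [P → [ P ]]
[[[[P]]]] ⇒ [[[[[P]]]]]   [P → [ P ]]
[[[[[P]]]]] ⇒ [[[[[[P]]]]]]   [P → [ P ]]
[[[[[[P]]]]]] ⇒ [[[[[[[P]]]]]]]   [P → [ P ]]
[[[[[[[P]]]]]]] ⇒ [[[[[[[[]]]]]]]]   [P → [ ]]

P⇒[P]⇒[[P]]⇒[[[P]]]⇒[[[[P]]]]⇒[[[[[P]]]]]⇒[[[[[[P]]]]]]⇒[[[[[[[P]]]]]]]⇒[[[[[[[[]]]]]]]]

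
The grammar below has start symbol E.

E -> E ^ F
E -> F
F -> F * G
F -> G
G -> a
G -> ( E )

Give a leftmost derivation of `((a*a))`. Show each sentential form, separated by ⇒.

E⇒F⇒G⇒(E)⇒(F)⇒(G)⇒((E))⇒((F))⇒((F*G))⇒((G*G))⇒((a*G))⇒((a*a))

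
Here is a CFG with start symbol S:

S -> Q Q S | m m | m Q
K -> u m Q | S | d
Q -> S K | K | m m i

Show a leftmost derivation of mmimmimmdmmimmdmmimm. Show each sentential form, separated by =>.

S=>QQS=>SKQS=>QQSKQS=>SKQSKQS=>QQSKQSKQS=>mmiQSKQSKQS=>mmimmiSKQSKQS=>mmimmimmKQSKQS=>mmimmimmdQSKQS=>mmimmimmdmmiSKQS=>mmimmimmdmmimmKQS=>mmimmimmdmmimmdQS=>mmimmimmdmmimmdmmiS=>mmimmimmdmmimmdmmimm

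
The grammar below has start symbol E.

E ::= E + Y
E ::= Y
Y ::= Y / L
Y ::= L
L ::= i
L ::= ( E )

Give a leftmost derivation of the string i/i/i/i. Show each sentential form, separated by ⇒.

E⇒Y⇒Y/L⇒Y/L/L⇒Y/L/L/L⇒L/L/L/L⇒i/L/L/L⇒i/i/L/L⇒i/i/i/L⇒i/i/i/i

E ⇒ Y   [E ::= Y]
Y ⇒ Y/L   [Y ::= Y / L]
Y/L ⇒ Y/L/L   [Y ::= Y / L]
Y/L/L ⇒ Y/L/L/L   [Y ::= Y / L]
Y/L/L/L ⇒ L/L/L/L   [Y ::= L]
L/L/L/L ⇒ i/L/L/L   [L ::= i]
i/L/L/L ⇒ i/i/L/L   [L ::= i]
i/i/L/L ⇒ i/i/i/L   [L ::= i]
i/i/i/L ⇒ i/i/i/i   [L ::= i]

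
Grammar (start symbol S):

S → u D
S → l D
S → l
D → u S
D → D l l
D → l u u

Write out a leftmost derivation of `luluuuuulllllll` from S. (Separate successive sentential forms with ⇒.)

S ⇒ lD ⇒ lDll ⇒ luSll ⇒ lulDll ⇒ luluSll ⇒ luluuDll ⇒ luluuDllll ⇒ luluuuSllll ⇒ luluuuuDllll ⇒ luluuuuDllllll ⇒ luluuuuuSllllll ⇒ luluuuuulllllll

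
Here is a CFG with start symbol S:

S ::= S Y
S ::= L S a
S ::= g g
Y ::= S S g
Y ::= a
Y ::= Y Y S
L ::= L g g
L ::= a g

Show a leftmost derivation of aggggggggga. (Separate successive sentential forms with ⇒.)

S ⇒ LSa ⇒ LggSa ⇒ LggggSa ⇒ LggggggSa ⇒ agggggggSa ⇒ aggggggggga

S ⇒ LSa   [S ::= L S a]
LSa ⇒ LggSa   [L ::= L g g]
LggSa ⇒ LggggSa   [L ::= L g g]
LggggSa ⇒ LggggggSa   [L ::= L g g]
LggggggSa ⇒ agggggggSa   [L ::= a g]
agggggggSa ⇒ aggggggggga   [S ::= g g]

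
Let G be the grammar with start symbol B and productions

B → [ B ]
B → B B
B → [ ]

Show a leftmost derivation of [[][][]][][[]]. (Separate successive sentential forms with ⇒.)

B⇒BB⇒BBB⇒[B]BB⇒[BB]BB⇒[BBB]BB⇒[[]BB]BB⇒[[][]B]BB⇒[[][][]]BB⇒[[][][]][]B⇒[[][][]][][B]⇒[[][][]][][[]]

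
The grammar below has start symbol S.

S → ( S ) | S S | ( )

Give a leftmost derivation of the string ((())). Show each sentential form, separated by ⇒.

S ⇒ (S) ⇒ ((S)) ⇒ ((()))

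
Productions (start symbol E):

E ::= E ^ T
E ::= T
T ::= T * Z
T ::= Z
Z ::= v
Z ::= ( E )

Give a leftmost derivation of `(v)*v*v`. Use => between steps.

E => T => T*Z => T*Z*Z => Z*Z*Z => (E)*Z*Z => (T)*Z*Z => (Z)*Z*Z => (v)*Z*Z => (v)*v*Z => (v)*v*v

E => T   [E ::= T]
T => T*Z   [T ::= T * Z]
T*Z => T*Z*Z   [T ::= T * Z]
T*Z*Z => Z*Z*Z   [T ::= Z]
Z*Z*Z => (E)*Z*Z   [Z ::= ( E )]
(E)*Z*Z => (T)*Z*Z   [E ::= T]
(T)*Z*Z => (Z)*Z*Z   [T ::= Z]
(Z)*Z*Z => (v)*Z*Z   [Z ::= v]
(v)*Z*Z => (v)*v*Z   [Z ::= v]
(v)*v*Z => (v)*v*v   [Z ::= v]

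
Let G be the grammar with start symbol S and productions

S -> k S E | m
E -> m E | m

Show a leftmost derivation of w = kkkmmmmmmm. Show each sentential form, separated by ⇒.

S ⇒ kSE   [S -> k S E]
kSE ⇒ kkSEE   [S -> k S E]
kkSEE ⇒ kkkSEEE   [S -> k S E]
kkkSEEE ⇒ kkkmEEE   [S -> m]
kkkmEEE ⇒ kkkmmEEE   [E -> m E]
kkkmmEEE ⇒ kkkmmmEEE   [E -> m E]
kkkmmmEEE ⇒ kkkmmmmEE   [E -> m]
kkkmmmmEE ⇒ kkkmmmmmE   [E -> m]
kkkmmmmmE ⇒ kkkmmmmmmE   [E -> m E]
kkkmmmmmmE ⇒ kkkmmmmmmm   [E -> m]

S ⇒ kSE ⇒ kkSEE ⇒ kkkSEEE ⇒ kkkmEEE ⇒ kkkmmEEE ⇒ kkkmmmEEE ⇒ kkkmmmmEE ⇒ kkkmmmmmE ⇒ kkkmmmmmmE ⇒ kkkmmmmmmm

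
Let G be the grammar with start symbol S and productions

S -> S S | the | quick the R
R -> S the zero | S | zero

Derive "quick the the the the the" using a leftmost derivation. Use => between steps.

S => quick the R   [S -> quick the R]
quick the R => quick the S   [R -> S]
quick the S => quick the S S   [S -> S S]
quick the S S => quick the S S S   [S -> S S]
quick the S S S => quick the S S S S   [S -> S S]
quick the S S S S => quick the the S S S   [S -> the]
quick the the S S S => quick the the the S S   [S -> the]
quick the the the S S => quick the the the the S   [S -> the]
quick the the the the S => quick the the the the the   [S -> the]

S => quick the R => quick the S => quick the S S => quick the S S S => quick the S S S S => quick the the S S S => quick the the the S S => quick the the the the S => quick the the the the the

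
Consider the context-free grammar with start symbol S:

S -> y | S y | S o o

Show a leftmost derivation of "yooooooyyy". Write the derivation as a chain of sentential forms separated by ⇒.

S ⇒ Sy   [S -> S y]
Sy ⇒ Syy   [S -> S y]
Syy ⇒ Syyy   [S -> S y]
Syyy ⇒ Sooyyy   [S -> S o o]
Sooyyy ⇒ Sooooyyy   [S -> S o o]
Sooooyyy ⇒ Sooooooyyy   [S -> S o o]
Sooooooyyy ⇒ yooooooyyy   [S -> y]

S ⇒ Sy ⇒ Syy ⇒ Syyy ⇒ Sooyyy ⇒ Sooooyyy ⇒ Sooooooyyy ⇒ yooooooyyy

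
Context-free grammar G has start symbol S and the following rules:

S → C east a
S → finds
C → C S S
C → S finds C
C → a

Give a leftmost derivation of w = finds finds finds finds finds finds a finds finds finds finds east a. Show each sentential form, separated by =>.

S => C east a   [S → C east a]
C east a => C S S east a   [C → C S S]
C S S east a => S finds C S S east a   [C → S finds C]
S finds C S S east a => finds finds C S S east a   [S → finds]
finds finds C S S east a => finds finds C S S S S east a   [C → C S S]
finds finds C S S S S east a => finds finds S finds C S S S S east a   [C → S finds C]
finds finds S finds C S S S S east a => finds finds finds finds C S S S S east a   [S → finds]
finds finds finds finds C S S S S east a => finds finds finds finds S finds C S S S S east a   [C → S finds C]
finds finds finds finds S finds C S S S S east a => finds finds finds finds finds finds C S S S S east a   [S → finds]
finds finds finds finds finds finds C S S S S east a => finds finds finds finds finds finds a S S S S east a   [C → a]
finds finds finds finds finds finds a S S S S east a => finds finds finds finds finds finds a finds S S S east a   [S → finds]
finds finds finds finds finds finds a finds S S S east a => finds finds finds finds finds finds a finds finds S S east a   [S → finds]
finds finds finds finds finds finds a finds finds S S east a => finds finds finds finds finds finds a finds finds finds S east a   [S → finds]
finds finds finds finds finds finds a finds finds finds S east a => finds finds finds finds finds finds a finds finds finds finds east a   [S → finds]

S => C east a => C S S east a => S finds C S S east a => finds finds C S S east a => finds finds C S S S S east a => finds finds S finds C S S S S east a => finds finds finds finds C S S S S east a => finds finds finds finds S finds C S S S S east a => finds finds finds finds finds finds C S S S S east a => finds finds finds finds finds finds a S S S S east a => finds finds finds finds finds finds a finds S S S east a => finds finds finds finds finds finds a finds finds S S east a => finds finds finds finds finds finds a finds finds finds S east a => finds finds finds finds finds finds a finds finds finds finds east a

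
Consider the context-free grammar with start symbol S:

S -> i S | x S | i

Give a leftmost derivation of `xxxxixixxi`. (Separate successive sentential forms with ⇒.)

S ⇒ xS   [S -> x S]
xS ⇒ xxS   [S -> x S]
xxS ⇒ xxxS   [S -> x S]
xxxS ⇒ xxxxS   [S -> x S]
xxxxS ⇒ xxxxiS   [S -> i S]
xxxxiS ⇒ xxxxixS   [S -> x S]
xxxxixS ⇒ xxxxixiS   [S -> i S]
xxxxixiS ⇒ xxxxixixS   [S -> x S]
xxxxixixS ⇒ xxxxixixxS   [S -> x S]
xxxxixixxS ⇒ xxxxixixxi   [S -> i]

S ⇒ xS ⇒ xxS ⇒ xxxS ⇒ xxxxS ⇒ xxxxiS ⇒ xxxxixS ⇒ xxxxixiS ⇒ xxxxixixS ⇒ xxxxixixxS ⇒ xxxxixixxi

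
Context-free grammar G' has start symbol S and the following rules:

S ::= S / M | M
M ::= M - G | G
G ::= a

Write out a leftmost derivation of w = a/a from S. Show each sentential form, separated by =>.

S => S/M   [S ::= S / M]
S/M => M/M   [S ::= M]
M/M => G/M   [M ::= G]
G/M => a/M   [G ::= a]
a/M => a/G   [M ::= G]
a/G => a/a   [G ::= a]

S => S/M => M/M => G/M => a/M => a/G => a/a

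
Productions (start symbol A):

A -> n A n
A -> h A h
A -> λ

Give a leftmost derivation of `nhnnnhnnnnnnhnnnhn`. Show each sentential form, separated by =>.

A=>nAn=>nhAhn=>nhnAnhn=>nhnnAnnhn=>nhnnnAnnnhn=>nhnnnhAhnnnhn=>nhnnnhnAnhnnnhn=>nhnnnhnnAnnhnnnhn=>nhnnnhnnnAnnnhnnnhn=>nhnnnhnnnnnnhnnnhn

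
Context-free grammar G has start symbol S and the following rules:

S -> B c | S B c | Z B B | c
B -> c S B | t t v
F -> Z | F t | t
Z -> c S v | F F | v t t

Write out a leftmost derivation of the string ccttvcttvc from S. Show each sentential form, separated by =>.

S=>Bc=>cSBc=>cSBcBc=>ccBcBc=>ccttvcBc=>ccttvcttvc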